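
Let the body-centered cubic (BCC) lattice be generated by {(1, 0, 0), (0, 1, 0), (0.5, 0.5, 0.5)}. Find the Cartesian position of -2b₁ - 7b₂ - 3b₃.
(-3.5, -8.5, -1.5)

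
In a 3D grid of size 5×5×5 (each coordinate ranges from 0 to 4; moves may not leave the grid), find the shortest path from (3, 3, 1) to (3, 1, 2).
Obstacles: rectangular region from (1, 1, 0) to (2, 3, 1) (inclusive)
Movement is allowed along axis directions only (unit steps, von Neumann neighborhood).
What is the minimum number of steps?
3
(one shortest path: (3, 3, 1) → (3, 2, 1) → (3, 1, 1) → (3, 1, 2))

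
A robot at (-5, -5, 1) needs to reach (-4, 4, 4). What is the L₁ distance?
13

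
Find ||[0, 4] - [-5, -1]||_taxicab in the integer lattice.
10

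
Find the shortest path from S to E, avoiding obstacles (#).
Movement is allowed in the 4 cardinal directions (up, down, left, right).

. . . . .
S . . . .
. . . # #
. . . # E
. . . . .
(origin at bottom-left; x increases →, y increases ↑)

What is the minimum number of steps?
8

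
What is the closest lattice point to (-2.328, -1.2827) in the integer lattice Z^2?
(-2, -1)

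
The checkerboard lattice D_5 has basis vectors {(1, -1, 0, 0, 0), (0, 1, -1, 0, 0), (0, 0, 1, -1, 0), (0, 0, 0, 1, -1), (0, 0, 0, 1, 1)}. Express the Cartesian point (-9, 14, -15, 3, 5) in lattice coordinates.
-9b₁ + 5b₂ - 10b₃ - 6b₄ - b₅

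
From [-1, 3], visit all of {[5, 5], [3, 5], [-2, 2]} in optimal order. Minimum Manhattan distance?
12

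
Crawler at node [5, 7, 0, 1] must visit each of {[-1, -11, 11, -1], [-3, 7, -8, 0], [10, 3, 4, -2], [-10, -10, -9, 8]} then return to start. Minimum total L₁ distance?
138
(one optimal route: (5, 7, 0, 1) → (-3, 7, -8, 0) → (-10, -10, -9, 8) → (-1, -11, 11, -1) → (10, 3, 4, -2) → (5, 7, 0, 1))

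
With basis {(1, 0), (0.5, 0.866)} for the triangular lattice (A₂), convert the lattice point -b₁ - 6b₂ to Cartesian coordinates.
(-4, -5.196)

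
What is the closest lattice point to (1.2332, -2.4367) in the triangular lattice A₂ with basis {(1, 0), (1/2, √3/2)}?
(1.5, -2.598)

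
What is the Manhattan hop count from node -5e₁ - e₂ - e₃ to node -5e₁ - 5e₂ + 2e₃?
7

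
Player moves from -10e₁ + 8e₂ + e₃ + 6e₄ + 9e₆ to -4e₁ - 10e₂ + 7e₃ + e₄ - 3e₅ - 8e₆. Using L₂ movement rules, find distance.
26.8142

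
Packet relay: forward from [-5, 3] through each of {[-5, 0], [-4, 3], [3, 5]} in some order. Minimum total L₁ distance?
16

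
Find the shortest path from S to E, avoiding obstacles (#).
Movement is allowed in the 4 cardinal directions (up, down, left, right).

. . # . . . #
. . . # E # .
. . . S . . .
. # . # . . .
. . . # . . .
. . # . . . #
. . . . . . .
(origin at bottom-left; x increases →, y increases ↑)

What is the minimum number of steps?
2
(one shortest path: (3, 4) → (4, 4) → (4, 5))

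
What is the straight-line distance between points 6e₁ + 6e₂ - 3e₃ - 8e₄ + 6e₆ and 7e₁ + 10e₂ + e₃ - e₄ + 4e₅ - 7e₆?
16.3401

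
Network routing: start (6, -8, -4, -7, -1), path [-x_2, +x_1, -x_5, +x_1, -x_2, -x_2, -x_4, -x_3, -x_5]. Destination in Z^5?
(8, -11, -5, -8, -3)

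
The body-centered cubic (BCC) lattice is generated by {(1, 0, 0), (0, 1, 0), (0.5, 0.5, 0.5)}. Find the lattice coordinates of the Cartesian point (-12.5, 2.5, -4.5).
-8b₁ + 7b₂ - 9b₃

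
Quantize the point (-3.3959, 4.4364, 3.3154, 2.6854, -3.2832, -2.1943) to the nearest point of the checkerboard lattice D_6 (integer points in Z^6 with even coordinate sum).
(-3, 4, 3, 3, -3, -2)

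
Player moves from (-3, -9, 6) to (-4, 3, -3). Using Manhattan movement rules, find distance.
22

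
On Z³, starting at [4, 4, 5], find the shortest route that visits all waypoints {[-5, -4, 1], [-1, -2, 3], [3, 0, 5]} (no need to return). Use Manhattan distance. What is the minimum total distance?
21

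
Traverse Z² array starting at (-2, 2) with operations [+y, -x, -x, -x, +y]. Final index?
(-5, 4)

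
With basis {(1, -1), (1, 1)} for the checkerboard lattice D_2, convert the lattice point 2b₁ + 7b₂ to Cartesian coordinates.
(9, 5)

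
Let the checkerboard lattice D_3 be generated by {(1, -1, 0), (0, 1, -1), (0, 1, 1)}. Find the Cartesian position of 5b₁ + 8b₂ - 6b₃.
(5, -3, -14)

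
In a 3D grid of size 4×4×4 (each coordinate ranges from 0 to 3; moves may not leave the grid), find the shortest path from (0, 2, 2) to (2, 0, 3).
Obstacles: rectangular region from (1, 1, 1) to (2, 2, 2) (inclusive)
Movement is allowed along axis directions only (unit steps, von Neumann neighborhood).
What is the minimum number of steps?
5
(one shortest path: (0, 2, 2) → (0, 1, 2) → (0, 0, 2) → (1, 0, 2) → (2, 0, 2) → (2, 0, 3))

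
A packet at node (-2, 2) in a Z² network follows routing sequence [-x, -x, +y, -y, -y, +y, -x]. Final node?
(-5, 2)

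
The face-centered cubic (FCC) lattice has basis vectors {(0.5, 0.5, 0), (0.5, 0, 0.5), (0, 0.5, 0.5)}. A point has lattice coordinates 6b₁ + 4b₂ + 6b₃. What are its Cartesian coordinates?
(5, 6, 5)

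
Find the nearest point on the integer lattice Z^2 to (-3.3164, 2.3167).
(-3, 2)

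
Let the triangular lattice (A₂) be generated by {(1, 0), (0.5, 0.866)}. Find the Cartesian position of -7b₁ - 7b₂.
(-10.5, -6.062)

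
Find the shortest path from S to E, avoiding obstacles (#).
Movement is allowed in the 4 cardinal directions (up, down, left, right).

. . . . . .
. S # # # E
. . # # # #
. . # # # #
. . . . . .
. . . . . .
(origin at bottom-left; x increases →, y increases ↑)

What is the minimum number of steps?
6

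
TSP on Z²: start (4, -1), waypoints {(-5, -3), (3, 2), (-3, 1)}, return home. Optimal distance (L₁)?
28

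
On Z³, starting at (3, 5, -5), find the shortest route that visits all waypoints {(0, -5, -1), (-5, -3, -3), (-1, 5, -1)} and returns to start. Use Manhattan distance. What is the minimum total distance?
46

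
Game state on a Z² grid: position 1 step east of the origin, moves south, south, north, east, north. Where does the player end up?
(2, 0)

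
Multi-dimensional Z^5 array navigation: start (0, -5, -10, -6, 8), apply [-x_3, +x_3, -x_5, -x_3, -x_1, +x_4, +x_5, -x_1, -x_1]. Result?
(-3, -5, -11, -5, 8)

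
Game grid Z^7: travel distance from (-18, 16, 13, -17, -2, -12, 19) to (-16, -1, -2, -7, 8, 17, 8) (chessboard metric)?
29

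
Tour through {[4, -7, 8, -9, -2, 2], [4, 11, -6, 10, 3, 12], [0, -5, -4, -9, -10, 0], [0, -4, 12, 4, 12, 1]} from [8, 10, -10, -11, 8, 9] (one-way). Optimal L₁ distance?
168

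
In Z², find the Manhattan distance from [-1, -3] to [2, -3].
3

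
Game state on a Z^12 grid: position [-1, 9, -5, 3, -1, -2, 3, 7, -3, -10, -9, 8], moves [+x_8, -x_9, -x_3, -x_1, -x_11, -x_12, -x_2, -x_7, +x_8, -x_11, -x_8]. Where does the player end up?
(-2, 8, -6, 3, -1, -2, 2, 8, -4, -10, -11, 7)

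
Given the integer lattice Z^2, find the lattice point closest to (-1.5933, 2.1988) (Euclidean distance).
(-2, 2)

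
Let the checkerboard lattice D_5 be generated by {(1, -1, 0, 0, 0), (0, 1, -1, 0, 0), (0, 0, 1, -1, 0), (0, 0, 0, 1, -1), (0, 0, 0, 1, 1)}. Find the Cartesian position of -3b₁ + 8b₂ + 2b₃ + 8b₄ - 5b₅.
(-3, 11, -6, 1, -13)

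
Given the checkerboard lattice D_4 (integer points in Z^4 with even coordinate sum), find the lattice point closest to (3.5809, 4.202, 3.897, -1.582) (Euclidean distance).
(4, 4, 4, -2)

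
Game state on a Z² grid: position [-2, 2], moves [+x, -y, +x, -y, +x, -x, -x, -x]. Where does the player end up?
(-2, 0)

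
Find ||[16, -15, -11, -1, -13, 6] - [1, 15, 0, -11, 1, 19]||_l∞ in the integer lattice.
30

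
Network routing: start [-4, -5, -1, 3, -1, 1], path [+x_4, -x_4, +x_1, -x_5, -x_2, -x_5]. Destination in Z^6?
(-3, -6, -1, 3, -3, 1)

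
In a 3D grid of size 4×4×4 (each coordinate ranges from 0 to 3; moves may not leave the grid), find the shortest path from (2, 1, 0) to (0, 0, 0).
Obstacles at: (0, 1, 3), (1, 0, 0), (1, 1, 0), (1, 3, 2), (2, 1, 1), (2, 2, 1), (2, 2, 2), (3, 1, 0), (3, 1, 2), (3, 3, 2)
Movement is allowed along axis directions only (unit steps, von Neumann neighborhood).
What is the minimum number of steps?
5
(one shortest path: (2, 1, 0) → (2, 0, 0) → (2, 0, 1) → (1, 0, 1) → (0, 0, 1) → (0, 0, 0))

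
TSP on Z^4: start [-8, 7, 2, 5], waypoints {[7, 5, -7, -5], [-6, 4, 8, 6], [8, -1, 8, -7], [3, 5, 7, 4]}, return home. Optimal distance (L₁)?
108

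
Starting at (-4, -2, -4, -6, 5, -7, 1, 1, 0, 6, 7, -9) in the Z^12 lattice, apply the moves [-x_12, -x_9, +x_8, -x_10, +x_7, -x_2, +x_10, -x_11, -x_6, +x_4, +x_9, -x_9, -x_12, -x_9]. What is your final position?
(-4, -3, -4, -5, 5, -8, 2, 2, -2, 6, 6, -11)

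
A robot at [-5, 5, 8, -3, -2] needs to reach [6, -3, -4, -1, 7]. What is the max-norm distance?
12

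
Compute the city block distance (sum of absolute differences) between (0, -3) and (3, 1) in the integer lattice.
7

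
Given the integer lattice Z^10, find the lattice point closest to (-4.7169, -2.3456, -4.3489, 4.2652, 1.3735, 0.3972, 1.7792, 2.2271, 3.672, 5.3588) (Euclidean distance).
(-5, -2, -4, 4, 1, 0, 2, 2, 4, 5)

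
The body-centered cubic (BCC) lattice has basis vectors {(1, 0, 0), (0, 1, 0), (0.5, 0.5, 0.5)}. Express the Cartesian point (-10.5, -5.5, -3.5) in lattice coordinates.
-7b₁ - 2b₂ - 7b₃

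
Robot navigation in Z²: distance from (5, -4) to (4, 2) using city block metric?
7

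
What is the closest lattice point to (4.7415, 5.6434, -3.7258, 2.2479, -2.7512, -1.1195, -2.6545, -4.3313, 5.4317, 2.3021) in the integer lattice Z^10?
(5, 6, -4, 2, -3, -1, -3, -4, 5, 2)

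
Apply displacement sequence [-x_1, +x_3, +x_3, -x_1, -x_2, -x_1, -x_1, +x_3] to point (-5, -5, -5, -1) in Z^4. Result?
(-9, -6, -2, -1)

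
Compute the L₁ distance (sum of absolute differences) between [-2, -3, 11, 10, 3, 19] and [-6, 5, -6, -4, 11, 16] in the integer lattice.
54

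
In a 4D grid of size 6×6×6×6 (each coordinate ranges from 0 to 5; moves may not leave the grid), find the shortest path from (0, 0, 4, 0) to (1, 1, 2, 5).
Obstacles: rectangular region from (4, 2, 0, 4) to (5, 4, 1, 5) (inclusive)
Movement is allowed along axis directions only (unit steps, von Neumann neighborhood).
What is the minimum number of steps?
9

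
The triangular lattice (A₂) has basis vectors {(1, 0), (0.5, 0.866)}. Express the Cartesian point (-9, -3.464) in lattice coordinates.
-7b₁ - 4b₂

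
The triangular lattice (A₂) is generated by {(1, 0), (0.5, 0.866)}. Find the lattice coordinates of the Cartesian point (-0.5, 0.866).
-b₁ + b₂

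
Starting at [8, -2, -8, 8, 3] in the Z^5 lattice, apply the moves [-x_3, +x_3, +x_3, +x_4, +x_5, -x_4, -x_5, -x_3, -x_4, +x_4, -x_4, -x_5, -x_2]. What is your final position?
(8, -3, -8, 7, 2)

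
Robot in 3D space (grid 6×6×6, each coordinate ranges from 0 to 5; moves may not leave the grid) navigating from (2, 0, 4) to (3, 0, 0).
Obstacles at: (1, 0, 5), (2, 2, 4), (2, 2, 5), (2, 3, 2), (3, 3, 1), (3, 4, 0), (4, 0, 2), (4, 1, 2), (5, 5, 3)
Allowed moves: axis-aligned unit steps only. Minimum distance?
5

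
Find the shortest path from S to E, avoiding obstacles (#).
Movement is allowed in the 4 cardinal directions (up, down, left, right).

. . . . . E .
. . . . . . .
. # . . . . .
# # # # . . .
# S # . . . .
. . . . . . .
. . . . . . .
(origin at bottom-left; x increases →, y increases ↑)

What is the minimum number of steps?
10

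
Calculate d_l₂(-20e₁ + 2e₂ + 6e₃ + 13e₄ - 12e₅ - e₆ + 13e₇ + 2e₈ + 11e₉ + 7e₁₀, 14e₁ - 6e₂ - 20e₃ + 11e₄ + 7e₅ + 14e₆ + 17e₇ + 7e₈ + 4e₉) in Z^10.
51.2348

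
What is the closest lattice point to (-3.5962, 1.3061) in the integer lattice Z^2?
(-4, 1)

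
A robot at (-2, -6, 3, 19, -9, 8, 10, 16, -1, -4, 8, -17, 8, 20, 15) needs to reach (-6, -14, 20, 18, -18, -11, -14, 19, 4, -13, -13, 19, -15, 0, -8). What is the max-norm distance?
36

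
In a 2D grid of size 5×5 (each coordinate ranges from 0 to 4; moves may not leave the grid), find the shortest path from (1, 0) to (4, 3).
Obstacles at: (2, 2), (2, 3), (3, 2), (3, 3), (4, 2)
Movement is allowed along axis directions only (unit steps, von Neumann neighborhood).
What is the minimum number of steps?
8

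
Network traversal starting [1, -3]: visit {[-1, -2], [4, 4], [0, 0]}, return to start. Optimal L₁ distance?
24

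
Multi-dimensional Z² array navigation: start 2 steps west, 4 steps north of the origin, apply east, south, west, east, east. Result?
(0, 3)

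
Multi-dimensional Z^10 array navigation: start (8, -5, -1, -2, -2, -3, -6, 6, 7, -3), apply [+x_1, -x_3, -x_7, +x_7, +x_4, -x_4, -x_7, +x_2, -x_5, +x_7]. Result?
(9, -4, -2, -2, -3, -3, -6, 6, 7, -3)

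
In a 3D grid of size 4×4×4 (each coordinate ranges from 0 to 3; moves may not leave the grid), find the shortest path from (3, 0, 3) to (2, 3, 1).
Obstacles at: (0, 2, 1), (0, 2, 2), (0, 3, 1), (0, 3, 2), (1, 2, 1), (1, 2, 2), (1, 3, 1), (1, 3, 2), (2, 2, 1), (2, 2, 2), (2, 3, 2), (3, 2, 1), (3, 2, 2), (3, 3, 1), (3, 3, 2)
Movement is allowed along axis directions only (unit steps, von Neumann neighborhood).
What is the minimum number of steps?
8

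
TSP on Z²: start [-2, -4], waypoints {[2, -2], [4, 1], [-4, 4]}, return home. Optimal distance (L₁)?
32
(one optimal route: (-2, -4) → (2, -2) → (4, 1) → (-4, 4) → (-2, -4))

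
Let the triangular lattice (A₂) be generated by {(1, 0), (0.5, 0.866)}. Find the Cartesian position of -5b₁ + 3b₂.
(-3.5, 2.598)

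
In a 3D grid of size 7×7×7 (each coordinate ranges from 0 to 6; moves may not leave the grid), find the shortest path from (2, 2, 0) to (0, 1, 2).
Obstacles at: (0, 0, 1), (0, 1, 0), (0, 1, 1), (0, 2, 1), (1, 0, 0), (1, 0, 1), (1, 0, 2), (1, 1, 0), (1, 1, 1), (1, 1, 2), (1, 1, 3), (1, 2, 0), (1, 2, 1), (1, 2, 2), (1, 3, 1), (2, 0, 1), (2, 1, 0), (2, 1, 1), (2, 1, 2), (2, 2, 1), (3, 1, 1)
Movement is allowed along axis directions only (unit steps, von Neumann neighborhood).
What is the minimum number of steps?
7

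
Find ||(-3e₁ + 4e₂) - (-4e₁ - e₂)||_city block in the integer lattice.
6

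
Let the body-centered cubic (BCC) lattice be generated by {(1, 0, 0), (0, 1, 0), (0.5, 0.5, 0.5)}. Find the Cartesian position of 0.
(0, 0, 0)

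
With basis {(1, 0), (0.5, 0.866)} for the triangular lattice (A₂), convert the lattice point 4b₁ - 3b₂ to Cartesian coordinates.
(2.5, -2.598)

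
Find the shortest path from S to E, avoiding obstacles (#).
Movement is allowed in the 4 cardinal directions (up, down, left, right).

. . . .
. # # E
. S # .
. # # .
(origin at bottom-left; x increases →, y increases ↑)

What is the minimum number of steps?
7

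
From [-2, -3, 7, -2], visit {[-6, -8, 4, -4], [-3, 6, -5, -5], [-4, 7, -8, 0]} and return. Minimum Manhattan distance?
80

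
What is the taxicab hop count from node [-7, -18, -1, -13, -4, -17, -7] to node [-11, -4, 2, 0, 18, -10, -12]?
68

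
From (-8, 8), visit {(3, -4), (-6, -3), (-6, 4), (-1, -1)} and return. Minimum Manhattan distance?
46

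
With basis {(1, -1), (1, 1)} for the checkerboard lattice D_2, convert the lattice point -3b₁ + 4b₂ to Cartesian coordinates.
(1, 7)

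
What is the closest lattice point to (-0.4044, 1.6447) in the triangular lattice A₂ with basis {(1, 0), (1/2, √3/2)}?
(0, 1.732)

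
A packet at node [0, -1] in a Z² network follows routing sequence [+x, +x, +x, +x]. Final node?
(4, -1)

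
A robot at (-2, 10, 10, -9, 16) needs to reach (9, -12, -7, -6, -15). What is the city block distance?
84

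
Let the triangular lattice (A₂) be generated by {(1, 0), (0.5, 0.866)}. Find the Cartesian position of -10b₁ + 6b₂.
(-7, 5.196)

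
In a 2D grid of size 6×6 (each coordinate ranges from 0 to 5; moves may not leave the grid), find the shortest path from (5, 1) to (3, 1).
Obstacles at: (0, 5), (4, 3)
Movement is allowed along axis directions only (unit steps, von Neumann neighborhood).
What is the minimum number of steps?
2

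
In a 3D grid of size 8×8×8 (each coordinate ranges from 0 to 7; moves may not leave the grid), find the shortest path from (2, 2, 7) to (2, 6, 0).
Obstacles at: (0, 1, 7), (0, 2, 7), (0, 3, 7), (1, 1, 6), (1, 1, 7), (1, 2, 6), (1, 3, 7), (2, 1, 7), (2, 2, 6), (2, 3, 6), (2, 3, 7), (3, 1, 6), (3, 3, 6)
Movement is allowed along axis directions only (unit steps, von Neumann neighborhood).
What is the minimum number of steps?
13
(one shortest path: (2, 2, 7) → (3, 2, 7) → (3, 3, 7) → (3, 4, 7) → (2, 4, 7) → (2, 5, 7) → (2, 6, 7) → (2, 6, 6) → (2, 6, 5) → (2, 6, 4) → (2, 6, 3) → (2, 6, 2) → (2, 6, 1) → (2, 6, 0))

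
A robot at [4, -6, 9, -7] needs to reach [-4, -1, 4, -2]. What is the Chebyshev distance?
8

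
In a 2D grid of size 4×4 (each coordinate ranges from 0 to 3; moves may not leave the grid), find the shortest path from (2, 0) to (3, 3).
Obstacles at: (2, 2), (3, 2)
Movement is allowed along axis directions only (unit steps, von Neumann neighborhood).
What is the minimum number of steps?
6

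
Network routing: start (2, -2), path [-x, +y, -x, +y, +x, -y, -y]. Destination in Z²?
(1, -2)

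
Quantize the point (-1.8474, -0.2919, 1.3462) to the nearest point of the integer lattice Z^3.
(-2, 0, 1)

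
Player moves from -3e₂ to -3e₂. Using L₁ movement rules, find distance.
0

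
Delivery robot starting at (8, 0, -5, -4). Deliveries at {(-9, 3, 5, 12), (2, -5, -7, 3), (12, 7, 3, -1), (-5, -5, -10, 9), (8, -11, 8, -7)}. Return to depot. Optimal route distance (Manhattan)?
166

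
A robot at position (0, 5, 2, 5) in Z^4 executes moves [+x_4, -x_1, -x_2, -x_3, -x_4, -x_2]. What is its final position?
(-1, 3, 1, 5)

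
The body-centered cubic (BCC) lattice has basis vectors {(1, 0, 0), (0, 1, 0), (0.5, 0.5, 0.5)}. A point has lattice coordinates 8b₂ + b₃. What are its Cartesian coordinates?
(0.5, 8.5, 0.5)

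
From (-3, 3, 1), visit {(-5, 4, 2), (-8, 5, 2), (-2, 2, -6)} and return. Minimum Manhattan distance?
34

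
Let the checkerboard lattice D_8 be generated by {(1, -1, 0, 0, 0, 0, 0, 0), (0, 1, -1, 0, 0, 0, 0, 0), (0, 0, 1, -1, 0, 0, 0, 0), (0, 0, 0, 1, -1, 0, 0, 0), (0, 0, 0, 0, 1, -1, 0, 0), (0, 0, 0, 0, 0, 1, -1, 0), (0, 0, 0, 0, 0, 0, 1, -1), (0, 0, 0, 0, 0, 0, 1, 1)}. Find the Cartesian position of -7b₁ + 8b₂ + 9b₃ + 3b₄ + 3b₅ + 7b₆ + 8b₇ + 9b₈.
(-7, 15, 1, -6, 0, 4, 10, 1)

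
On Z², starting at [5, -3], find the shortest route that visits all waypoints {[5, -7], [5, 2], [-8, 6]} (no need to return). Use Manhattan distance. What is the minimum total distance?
30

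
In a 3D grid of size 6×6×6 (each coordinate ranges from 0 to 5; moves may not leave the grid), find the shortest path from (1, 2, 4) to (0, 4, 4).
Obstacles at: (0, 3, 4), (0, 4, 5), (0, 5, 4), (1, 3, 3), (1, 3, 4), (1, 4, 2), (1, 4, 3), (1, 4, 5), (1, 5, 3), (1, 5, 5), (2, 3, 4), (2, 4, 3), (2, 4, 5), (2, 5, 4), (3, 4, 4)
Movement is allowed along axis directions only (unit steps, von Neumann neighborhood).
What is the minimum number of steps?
5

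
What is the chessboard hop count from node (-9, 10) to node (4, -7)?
17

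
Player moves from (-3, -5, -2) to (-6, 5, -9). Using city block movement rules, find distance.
20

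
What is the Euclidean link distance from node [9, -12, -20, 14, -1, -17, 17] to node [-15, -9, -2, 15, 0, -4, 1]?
36.5513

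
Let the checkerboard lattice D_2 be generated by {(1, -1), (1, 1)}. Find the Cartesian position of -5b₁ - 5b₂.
(-10, 0)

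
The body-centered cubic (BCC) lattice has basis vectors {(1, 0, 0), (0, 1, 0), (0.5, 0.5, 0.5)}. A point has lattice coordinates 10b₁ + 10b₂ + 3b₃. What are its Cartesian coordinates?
(11.5, 11.5, 1.5)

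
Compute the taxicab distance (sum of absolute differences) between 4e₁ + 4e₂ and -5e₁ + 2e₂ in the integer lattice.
11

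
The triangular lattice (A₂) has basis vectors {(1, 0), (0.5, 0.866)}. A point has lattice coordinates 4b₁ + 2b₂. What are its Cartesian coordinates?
(5, 1.732)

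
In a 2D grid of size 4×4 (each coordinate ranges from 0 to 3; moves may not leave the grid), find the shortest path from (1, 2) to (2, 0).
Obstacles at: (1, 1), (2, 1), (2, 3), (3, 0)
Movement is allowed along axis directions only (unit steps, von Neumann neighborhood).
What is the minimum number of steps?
5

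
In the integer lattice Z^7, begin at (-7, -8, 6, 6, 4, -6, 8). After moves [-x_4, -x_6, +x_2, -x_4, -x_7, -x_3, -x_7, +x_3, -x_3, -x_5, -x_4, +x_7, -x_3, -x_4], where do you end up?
(-7, -7, 4, 2, 3, -7, 7)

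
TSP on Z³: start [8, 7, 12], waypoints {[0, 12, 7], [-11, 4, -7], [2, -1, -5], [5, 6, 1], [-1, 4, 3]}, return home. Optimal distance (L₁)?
102
(one optimal route: (8, 7, 12) → (0, 12, 7) → (-1, 4, 3) → (-11, 4, -7) → (2, -1, -5) → (5, 6, 1) → (8, 7, 12))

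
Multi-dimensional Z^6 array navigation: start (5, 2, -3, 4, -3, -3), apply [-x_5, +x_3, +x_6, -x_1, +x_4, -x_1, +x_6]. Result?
(3, 2, -2, 5, -4, -1)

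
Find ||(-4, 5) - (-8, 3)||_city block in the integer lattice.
6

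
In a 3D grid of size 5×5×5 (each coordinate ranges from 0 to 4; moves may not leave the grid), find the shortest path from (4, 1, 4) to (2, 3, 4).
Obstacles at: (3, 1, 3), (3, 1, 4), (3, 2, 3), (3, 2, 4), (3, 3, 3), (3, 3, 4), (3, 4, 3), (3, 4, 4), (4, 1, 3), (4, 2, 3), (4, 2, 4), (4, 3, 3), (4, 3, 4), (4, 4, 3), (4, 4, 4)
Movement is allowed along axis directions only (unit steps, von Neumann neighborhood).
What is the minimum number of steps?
6
(one shortest path: (4, 1, 4) → (4, 0, 4) → (3, 0, 4) → (2, 0, 4) → (2, 1, 4) → (2, 2, 4) → (2, 3, 4))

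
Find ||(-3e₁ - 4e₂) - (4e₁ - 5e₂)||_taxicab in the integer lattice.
8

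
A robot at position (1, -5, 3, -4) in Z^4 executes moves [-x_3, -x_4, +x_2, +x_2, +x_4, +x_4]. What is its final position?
(1, -3, 2, -3)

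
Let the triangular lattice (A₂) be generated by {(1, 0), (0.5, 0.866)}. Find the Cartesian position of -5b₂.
(-2.5, -4.33)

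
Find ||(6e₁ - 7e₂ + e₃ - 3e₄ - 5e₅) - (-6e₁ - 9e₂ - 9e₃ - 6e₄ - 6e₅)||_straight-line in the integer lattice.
16.0624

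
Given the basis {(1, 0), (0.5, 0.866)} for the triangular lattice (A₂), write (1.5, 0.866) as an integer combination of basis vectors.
b₁ + b₂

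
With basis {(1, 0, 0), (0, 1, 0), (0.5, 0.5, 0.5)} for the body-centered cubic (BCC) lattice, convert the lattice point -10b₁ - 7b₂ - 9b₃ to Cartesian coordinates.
(-14.5, -11.5, -4.5)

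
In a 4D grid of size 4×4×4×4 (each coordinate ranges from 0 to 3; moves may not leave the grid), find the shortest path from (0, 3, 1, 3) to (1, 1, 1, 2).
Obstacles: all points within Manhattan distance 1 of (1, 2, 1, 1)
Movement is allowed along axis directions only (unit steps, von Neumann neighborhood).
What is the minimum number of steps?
4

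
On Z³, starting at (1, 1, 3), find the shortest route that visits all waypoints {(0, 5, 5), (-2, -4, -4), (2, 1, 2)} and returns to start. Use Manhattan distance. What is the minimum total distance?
44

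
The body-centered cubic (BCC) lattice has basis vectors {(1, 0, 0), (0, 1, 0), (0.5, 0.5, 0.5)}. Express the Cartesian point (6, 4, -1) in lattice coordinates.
7b₁ + 5b₂ - 2b₃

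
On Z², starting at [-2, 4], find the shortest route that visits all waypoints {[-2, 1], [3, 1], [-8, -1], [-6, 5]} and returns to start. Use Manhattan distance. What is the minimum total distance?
34
(one optimal route: (-2, 4) → (-2, 1) → (3, 1) → (-8, -1) → (-6, 5) → (-2, 4))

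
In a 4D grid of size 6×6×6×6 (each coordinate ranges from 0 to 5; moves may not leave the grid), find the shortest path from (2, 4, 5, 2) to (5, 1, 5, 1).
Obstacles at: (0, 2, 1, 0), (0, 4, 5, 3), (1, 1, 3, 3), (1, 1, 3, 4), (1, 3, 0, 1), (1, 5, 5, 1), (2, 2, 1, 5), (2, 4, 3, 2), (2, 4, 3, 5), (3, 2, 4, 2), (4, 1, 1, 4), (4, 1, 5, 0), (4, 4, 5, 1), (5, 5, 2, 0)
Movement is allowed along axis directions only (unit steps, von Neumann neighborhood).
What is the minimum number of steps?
7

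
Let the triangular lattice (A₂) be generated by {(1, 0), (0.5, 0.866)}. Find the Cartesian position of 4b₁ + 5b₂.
(6.5, 4.33)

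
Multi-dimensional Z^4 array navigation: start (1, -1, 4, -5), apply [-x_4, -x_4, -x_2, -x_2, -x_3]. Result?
(1, -3, 3, -7)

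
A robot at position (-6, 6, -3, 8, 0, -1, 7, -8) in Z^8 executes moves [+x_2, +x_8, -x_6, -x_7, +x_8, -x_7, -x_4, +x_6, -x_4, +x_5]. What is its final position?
(-6, 7, -3, 6, 1, -1, 5, -6)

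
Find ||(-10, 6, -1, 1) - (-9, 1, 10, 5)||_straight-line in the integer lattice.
12.7671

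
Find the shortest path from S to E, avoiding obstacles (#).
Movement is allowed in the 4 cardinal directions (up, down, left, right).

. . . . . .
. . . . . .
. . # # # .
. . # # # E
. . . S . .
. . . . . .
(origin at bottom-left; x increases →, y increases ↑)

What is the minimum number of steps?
3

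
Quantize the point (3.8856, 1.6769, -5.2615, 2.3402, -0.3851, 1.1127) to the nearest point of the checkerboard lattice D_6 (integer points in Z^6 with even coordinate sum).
(4, 2, -5, 2, 0, 1)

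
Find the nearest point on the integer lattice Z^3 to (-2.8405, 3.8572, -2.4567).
(-3, 4, -2)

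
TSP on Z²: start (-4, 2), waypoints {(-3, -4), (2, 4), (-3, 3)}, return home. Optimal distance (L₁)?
28
(one optimal route: (-4, 2) → (-3, -4) → (2, 4) → (-3, 3) → (-4, 2))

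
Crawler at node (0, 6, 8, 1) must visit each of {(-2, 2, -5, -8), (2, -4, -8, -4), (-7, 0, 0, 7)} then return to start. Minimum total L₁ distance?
104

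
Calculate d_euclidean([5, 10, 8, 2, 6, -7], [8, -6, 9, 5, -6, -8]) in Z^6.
20.4939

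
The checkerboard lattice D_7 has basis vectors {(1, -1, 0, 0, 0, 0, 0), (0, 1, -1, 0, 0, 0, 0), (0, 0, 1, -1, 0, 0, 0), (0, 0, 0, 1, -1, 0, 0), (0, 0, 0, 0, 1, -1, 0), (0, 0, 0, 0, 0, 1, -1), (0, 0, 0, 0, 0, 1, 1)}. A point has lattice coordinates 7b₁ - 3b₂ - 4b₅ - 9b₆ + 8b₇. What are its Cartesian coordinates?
(7, -10, 3, 0, -4, 3, 17)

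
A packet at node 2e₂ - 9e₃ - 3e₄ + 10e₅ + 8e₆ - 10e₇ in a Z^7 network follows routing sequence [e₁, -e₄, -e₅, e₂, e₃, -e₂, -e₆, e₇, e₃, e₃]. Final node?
(1, 2, -6, -4, 9, 7, -9)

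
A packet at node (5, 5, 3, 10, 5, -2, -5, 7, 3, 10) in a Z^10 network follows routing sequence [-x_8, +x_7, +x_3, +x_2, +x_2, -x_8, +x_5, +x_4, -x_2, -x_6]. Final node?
(5, 6, 4, 11, 6, -3, -4, 5, 3, 10)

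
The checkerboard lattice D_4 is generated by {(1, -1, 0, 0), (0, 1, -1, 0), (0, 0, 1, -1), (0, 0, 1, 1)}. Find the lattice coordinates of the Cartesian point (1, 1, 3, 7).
b₁ + 2b₂ - b₃ + 6b₄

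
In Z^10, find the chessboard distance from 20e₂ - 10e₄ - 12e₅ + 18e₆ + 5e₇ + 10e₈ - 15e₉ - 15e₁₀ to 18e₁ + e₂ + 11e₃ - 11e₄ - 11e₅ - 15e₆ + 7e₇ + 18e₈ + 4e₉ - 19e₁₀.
33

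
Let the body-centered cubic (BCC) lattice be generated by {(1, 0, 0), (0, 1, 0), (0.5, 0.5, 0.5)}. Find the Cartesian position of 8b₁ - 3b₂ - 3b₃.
(6.5, -4.5, -1.5)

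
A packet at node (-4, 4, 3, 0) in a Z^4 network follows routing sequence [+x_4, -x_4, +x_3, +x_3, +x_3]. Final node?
(-4, 4, 6, 0)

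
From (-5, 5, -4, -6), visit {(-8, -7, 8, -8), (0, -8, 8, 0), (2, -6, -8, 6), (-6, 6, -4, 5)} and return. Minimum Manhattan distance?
110
(one optimal route: (-5, 5, -4, -6) → (-8, -7, 8, -8) → (0, -8, 8, 0) → (2, -6, -8, 6) → (-6, 6, -4, 5) → (-5, 5, -4, -6))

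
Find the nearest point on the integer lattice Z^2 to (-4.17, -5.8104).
(-4, -6)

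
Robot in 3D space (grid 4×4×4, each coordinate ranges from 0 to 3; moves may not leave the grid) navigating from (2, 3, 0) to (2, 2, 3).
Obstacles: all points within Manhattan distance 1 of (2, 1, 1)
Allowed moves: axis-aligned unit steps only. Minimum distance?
4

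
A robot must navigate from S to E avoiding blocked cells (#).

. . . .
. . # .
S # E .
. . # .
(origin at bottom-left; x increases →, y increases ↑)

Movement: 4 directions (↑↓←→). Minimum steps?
8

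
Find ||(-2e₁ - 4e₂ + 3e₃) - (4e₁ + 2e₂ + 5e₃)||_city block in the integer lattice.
14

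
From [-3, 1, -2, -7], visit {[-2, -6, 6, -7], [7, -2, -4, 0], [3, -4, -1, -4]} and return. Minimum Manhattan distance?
68
(one optimal route: (-3, 1, -2, -7) → (-2, -6, 6, -7) → (3, -4, -1, -4) → (7, -2, -4, 0) → (-3, 1, -2, -7))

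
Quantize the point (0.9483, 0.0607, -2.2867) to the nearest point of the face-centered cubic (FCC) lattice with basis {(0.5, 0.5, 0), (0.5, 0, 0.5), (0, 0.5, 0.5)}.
(1, 0, -2)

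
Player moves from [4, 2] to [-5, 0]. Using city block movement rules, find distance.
11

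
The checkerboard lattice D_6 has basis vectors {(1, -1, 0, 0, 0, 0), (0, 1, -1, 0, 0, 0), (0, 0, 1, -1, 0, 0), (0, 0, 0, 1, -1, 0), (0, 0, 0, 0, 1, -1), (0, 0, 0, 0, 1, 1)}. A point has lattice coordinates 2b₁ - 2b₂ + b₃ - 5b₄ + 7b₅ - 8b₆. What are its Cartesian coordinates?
(2, -4, 3, -6, 4, -15)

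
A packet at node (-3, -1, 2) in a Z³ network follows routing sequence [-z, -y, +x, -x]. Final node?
(-3, -2, 1)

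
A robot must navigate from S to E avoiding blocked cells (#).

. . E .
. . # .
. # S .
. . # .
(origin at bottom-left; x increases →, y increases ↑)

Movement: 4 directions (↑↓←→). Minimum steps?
4
(one shortest path: (2, 1) → (3, 1) → (3, 2) → (3, 3) → (2, 3))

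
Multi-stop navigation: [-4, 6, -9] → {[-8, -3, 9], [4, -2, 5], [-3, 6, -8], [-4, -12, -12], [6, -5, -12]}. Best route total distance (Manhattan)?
81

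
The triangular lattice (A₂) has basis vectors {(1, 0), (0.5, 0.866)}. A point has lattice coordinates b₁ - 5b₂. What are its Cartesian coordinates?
(-1.5, -4.33)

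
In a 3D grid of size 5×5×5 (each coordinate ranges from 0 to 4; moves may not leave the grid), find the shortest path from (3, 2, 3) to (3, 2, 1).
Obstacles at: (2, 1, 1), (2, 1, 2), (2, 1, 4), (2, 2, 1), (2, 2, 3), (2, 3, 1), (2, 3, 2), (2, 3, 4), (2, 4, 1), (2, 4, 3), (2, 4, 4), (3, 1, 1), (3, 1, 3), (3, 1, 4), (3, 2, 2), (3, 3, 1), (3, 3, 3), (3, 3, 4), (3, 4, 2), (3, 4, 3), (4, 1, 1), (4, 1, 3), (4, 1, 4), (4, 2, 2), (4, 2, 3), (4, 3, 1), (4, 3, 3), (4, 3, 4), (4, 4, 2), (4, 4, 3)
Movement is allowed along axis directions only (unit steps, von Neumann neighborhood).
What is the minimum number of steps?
10
(one shortest path: (3, 2, 3) → (3, 2, 4) → (2, 2, 4) → (1, 2, 4) → (1, 2, 3) → (1, 2, 2) → (1, 2, 1) → (1, 2, 0) → (2, 2, 0) → (3, 2, 0) → (3, 2, 1))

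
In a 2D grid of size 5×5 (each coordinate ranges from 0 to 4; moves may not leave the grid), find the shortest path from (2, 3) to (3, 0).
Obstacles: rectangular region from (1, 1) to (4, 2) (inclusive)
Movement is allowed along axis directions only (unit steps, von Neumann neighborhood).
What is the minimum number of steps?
8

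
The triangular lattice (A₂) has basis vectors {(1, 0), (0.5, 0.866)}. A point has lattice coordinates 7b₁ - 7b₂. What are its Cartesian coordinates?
(3.5, -6.062)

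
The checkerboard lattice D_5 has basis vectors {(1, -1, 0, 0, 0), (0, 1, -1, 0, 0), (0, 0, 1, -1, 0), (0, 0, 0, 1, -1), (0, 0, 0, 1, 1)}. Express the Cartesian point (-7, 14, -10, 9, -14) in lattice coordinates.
-7b₁ + 7b₂ - 3b₃ + 10b₄ - 4b₅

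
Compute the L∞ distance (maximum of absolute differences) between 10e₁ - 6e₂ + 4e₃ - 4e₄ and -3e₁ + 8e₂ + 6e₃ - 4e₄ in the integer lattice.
14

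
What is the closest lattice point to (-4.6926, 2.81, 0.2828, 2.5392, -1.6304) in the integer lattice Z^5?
(-5, 3, 0, 3, -2)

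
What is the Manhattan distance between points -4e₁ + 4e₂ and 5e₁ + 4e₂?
9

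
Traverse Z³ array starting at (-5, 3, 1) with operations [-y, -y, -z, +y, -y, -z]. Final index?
(-5, 1, -1)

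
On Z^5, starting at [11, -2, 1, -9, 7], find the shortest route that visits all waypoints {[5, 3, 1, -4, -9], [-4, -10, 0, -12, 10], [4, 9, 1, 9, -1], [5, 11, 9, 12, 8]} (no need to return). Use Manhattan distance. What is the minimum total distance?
131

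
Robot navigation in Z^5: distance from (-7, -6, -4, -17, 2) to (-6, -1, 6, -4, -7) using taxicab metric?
38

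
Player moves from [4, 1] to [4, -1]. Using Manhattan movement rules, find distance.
2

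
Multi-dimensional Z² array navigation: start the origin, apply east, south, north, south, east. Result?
(2, -1)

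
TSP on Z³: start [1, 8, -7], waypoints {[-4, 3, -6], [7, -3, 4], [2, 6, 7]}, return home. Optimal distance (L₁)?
72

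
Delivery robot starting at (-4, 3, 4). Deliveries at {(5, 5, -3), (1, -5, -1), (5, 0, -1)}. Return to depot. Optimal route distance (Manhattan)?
52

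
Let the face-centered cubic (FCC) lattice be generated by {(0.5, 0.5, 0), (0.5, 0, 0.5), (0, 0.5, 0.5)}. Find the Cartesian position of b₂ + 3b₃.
(0.5, 1.5, 2)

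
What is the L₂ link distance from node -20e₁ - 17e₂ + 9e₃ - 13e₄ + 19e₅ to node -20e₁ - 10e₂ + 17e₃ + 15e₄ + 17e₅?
30.0167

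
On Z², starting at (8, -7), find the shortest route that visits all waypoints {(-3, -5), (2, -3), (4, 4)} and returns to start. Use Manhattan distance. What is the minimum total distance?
44
(one optimal route: (8, -7) → (-3, -5) → (2, -3) → (4, 4) → (8, -7))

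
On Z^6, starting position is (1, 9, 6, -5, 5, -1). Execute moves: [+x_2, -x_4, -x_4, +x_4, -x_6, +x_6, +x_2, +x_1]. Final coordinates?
(2, 11, 6, -6, 5, -1)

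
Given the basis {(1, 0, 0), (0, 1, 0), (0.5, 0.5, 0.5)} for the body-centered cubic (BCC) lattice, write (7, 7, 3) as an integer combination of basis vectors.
4b₁ + 4b₂ + 6b₃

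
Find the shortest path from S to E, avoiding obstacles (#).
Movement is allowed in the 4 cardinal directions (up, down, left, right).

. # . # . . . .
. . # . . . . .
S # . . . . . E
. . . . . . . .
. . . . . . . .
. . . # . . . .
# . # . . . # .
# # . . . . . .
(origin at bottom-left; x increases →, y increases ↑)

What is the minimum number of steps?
9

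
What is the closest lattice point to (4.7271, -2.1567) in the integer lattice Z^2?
(5, -2)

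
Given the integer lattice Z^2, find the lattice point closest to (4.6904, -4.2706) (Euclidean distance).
(5, -4)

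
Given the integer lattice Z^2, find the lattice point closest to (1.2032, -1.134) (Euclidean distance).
(1, -1)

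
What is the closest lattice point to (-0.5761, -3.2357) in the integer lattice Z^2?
(-1, -3)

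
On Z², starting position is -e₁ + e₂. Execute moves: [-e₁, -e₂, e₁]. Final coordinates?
(-1, 0)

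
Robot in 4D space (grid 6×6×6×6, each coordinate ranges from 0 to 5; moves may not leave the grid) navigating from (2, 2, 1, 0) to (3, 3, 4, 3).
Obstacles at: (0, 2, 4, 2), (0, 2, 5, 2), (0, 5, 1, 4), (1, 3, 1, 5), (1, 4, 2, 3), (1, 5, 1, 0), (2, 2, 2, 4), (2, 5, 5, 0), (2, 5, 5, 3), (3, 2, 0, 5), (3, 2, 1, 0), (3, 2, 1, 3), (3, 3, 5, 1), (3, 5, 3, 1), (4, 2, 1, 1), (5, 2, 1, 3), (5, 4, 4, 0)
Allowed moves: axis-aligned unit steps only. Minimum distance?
8
(one shortest path: (2, 2, 1, 0) → (2, 3, 1, 0) → (3, 3, 1, 0) → (3, 3, 2, 0) → (3, 3, 3, 0) → (3, 3, 4, 0) → (3, 3, 4, 1) → (3, 3, 4, 2) → (3, 3, 4, 3))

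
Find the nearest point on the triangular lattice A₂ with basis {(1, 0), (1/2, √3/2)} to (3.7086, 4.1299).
(3.5, 4.33)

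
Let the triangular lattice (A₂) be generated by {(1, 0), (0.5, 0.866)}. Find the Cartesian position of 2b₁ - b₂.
(1.5, -0.866)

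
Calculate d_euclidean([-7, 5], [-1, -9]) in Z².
15.2315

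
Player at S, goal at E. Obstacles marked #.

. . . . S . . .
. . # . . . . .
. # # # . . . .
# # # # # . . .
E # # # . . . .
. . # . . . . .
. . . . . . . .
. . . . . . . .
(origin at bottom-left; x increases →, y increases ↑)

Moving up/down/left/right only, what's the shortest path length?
14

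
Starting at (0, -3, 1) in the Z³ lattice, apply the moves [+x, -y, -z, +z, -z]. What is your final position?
(1, -4, 0)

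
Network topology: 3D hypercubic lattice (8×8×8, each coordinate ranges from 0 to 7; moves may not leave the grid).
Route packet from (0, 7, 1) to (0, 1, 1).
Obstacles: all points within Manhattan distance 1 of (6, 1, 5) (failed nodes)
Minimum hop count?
6
(one shortest path: (0, 7, 1) → (0, 6, 1) → (0, 5, 1) → (0, 4, 1) → (0, 3, 1) → (0, 2, 1) → (0, 1, 1))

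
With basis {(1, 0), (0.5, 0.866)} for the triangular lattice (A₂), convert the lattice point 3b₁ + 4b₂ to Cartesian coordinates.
(5, 3.464)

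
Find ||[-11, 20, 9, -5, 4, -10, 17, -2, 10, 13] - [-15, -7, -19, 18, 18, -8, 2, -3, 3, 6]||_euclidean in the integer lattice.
50.8134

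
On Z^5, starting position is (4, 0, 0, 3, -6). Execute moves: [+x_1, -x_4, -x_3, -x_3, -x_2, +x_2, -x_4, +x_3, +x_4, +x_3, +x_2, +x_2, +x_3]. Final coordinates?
(5, 2, 1, 2, -6)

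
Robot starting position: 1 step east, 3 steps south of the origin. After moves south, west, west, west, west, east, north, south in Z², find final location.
(-2, -4)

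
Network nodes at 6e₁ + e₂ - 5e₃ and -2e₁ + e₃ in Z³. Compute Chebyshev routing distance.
8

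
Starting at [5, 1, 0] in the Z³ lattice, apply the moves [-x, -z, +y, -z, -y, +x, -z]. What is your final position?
(5, 1, -3)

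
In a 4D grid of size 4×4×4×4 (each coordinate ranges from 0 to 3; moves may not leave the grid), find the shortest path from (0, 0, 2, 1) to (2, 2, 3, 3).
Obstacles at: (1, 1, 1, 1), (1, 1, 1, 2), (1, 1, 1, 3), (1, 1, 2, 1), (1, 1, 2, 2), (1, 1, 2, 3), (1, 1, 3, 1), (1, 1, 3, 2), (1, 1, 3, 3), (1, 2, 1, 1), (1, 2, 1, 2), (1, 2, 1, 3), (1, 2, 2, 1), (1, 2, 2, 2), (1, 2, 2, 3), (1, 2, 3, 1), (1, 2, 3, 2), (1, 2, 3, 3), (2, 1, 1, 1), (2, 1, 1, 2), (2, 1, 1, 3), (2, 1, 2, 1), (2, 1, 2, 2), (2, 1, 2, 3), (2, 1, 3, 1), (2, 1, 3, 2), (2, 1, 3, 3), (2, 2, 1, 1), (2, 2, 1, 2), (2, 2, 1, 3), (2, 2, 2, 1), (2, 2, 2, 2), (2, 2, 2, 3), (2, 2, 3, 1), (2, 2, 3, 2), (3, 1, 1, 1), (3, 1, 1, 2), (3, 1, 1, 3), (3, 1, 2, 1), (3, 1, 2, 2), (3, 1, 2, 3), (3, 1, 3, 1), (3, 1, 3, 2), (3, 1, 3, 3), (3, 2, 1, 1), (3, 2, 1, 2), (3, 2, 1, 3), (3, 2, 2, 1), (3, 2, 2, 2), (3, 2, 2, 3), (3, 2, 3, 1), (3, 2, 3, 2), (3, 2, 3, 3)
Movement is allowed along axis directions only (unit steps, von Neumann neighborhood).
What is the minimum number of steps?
9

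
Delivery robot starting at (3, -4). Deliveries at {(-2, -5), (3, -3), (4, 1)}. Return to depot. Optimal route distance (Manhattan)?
24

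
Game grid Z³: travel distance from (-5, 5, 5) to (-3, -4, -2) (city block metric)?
18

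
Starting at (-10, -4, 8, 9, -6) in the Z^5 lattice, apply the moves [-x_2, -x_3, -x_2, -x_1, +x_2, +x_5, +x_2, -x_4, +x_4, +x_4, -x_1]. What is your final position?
(-12, -4, 7, 10, -5)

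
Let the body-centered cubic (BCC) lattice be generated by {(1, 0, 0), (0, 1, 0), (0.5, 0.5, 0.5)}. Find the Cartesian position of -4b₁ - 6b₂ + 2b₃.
(-3, -5, 1)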